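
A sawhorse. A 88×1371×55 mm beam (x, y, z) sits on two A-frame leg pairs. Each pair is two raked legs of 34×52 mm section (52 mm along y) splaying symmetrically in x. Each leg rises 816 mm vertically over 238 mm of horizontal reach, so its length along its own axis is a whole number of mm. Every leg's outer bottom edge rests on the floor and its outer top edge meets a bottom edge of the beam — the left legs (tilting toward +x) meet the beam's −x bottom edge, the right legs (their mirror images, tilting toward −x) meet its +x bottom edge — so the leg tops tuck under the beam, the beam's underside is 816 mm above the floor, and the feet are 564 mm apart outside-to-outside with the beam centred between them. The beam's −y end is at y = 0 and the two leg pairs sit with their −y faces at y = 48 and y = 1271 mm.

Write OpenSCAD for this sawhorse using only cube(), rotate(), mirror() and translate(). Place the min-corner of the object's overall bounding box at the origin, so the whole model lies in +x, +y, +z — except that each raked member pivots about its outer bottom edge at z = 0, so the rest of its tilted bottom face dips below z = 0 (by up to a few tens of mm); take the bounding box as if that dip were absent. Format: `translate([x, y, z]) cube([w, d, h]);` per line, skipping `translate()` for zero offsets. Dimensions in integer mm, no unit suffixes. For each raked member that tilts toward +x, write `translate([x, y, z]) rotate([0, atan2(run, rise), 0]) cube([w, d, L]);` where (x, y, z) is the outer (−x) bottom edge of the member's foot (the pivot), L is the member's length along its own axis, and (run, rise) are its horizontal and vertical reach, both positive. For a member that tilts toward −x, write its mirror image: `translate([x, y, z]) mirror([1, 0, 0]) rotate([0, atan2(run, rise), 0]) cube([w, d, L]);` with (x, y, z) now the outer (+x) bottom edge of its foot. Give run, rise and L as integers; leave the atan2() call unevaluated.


translate([238, 0, 816]) cube([88, 1371, 55]);
translate([0, 48, 0]) rotate([0, atan2(238, 816), 0]) cube([34, 52, 850]);
translate([564, 48, 0]) mirror([1, 0, 0]) rotate([0, atan2(238, 816), 0]) cube([34, 52, 850]);
translate([0, 1271, 0]) rotate([0, atan2(238, 816), 0]) cube([34, 52, 850]);
translate([564, 1271, 0]) mirror([1, 0, 0]) rotate([0, atan2(238, 816), 0]) cube([34, 52, 850]);


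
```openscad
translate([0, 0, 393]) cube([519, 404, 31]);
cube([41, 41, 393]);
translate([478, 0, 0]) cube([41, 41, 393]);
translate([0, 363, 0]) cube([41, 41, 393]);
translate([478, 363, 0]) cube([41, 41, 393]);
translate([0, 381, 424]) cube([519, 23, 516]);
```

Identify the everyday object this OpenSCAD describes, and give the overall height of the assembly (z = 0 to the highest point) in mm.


A chair. The overall height is 940 mm.

A slab on four corner posts with a tall panel at the back — a chair. The seat slab sits at z = 393 with thickness 31, and the 516 mm backrest starts at the seat top, so the overall height is 393 + 31 + 516 = 940 mm.


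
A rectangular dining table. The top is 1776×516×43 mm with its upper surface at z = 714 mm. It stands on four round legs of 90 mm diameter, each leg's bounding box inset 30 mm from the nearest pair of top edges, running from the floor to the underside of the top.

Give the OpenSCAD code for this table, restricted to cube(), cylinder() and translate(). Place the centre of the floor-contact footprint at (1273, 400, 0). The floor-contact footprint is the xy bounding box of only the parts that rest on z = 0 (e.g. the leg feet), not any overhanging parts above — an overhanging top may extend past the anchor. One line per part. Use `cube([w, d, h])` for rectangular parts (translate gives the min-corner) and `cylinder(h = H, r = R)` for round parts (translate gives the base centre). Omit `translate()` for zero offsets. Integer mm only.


translate([385, 142, 671]) cube([1776, 516, 43]);
translate([460, 217, 0]) cylinder(h = 671, r = 45);
translate([2086, 217, 0]) cylinder(h = 671, r = 45);
translate([460, 583, 0]) cylinder(h = 671, r = 45);
translate([2086, 583, 0]) cylinder(h = 671, r = 45);


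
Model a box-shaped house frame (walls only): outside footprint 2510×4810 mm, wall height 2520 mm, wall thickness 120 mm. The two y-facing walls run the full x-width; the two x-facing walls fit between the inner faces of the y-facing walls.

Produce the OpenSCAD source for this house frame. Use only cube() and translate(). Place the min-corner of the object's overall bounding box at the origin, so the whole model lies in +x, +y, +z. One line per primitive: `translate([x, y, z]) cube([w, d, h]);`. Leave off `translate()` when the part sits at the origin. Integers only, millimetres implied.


cube([2510, 120, 2520]);
translate([0, 4690, 0]) cube([2510, 120, 2520]);
translate([0, 120, 0]) cube([120, 4570, 2520]);
translate([2390, 120, 0]) cube([120, 4570, 2520]);


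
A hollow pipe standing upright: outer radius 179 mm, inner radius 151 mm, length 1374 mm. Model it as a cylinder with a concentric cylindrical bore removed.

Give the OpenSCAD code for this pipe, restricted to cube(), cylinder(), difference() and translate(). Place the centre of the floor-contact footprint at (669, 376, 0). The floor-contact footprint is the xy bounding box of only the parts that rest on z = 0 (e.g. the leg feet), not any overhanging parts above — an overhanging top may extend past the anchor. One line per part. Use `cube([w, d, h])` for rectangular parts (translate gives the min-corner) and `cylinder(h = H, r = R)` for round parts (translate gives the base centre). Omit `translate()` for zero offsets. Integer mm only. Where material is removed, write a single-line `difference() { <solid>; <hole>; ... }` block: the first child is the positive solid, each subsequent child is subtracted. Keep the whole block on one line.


difference() { translate([669, 376, 0]) cylinder(h = 1374, r = 179); translate([669, 376, 0]) cylinder(h = 1374, r = 151); }


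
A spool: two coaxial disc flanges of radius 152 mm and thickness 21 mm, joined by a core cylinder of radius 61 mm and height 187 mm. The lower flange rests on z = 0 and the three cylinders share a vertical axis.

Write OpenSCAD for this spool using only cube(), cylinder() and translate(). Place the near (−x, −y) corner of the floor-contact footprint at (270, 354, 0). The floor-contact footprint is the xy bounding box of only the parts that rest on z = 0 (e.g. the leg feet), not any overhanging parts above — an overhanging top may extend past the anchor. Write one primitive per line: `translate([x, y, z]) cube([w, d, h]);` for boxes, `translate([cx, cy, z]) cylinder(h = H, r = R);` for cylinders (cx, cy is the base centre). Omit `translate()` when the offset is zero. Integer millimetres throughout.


translate([422, 506, 0]) cylinder(h = 21, r = 152);
translate([422, 506, 21]) cylinder(h = 187, r = 61);
translate([422, 506, 208]) cylinder(h = 21, r = 152);


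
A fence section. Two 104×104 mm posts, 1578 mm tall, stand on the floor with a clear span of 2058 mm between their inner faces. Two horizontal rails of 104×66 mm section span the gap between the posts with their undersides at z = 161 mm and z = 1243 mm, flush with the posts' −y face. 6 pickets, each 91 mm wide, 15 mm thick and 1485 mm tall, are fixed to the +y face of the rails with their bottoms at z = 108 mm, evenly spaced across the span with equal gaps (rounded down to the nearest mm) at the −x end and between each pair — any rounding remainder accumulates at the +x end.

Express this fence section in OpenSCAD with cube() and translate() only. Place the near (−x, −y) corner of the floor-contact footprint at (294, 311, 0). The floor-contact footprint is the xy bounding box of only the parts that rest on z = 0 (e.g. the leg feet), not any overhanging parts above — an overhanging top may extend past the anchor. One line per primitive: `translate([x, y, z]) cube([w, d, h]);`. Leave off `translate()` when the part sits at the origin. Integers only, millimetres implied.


translate([294, 311, 0]) cube([104, 104, 1578]);
translate([2456, 311, 0]) cube([104, 104, 1578]);
translate([398, 311, 161]) cube([2058, 104, 66]);
translate([398, 311, 1243]) cube([2058, 104, 66]);
translate([614, 415, 108]) cube([91, 15, 1485]);
translate([921, 415, 108]) cube([91, 15, 1485]);
translate([1228, 415, 108]) cube([91, 15, 1485]);
translate([1535, 415, 108]) cube([91, 15, 1485]);
translate([1842, 415, 108]) cube([91, 15, 1485]);
translate([2149, 415, 108]) cube([91, 15, 1485]);


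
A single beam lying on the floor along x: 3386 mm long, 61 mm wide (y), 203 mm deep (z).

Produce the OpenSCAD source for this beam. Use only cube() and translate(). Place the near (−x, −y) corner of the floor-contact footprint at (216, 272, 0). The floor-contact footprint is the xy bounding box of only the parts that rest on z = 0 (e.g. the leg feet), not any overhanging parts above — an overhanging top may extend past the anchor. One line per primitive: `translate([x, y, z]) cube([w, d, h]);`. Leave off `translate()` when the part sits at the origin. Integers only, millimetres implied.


translate([216, 272, 0]) cube([3386, 61, 203]);


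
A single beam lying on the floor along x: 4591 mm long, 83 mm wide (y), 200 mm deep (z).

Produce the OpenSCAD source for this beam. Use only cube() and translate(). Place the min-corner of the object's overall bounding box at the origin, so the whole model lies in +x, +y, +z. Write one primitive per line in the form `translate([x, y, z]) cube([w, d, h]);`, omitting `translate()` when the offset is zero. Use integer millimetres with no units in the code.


cube([4591, 83, 200]);


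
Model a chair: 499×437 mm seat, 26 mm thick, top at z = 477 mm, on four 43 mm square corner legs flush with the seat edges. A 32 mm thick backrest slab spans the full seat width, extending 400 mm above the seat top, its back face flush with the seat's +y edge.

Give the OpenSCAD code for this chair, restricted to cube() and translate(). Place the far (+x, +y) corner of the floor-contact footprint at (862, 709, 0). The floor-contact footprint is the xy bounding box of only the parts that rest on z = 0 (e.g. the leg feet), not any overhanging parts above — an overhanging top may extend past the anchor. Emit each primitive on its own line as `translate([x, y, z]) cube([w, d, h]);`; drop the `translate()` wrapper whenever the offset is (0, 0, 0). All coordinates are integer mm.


translate([363, 272, 451]) cube([499, 437, 26]);
translate([363, 272, 0]) cube([43, 43, 451]);
translate([819, 272, 0]) cube([43, 43, 451]);
translate([363, 666, 0]) cube([43, 43, 451]);
translate([819, 666, 0]) cube([43, 43, 451]);
translate([363, 677, 477]) cube([499, 32, 400]);


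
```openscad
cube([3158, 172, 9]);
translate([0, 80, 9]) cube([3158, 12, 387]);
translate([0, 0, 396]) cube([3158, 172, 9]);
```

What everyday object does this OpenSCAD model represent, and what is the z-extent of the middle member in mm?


An I-beam. The web height is 387 mm.

Two wide flanges with a thin centred web — an I-beam. Overall 405 mm minus two 9 mm flanges gives a web of 405 − 2·9 = 387 mm.


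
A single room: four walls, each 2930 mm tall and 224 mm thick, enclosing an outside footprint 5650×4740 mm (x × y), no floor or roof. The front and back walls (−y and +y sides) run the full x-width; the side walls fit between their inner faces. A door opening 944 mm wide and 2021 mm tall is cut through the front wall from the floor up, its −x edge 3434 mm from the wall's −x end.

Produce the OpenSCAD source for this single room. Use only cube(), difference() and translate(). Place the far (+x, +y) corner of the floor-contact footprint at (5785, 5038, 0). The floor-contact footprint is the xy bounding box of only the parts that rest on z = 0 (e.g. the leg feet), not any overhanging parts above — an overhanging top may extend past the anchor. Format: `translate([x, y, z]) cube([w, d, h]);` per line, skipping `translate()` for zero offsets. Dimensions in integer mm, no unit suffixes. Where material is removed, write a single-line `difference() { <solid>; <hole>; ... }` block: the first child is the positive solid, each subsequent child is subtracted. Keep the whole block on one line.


difference() { translate([135, 298, 0]) cube([5650, 224, 2930]); translate([3569, 298, 0]) cube([944, 224, 2021]); }
translate([135, 4814, 0]) cube([5650, 224, 2930]);
translate([135, 522, 0]) cube([224, 4292, 2930]);
translate([5561, 522, 0]) cube([224, 4292, 2930]);


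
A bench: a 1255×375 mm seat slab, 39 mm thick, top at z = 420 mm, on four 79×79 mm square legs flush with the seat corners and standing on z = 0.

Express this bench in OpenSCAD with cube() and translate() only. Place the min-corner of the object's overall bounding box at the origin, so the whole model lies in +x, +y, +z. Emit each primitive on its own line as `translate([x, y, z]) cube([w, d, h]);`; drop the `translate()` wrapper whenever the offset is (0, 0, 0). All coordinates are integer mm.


translate([0, 0, 381]) cube([1255, 375, 39]);
cube([79, 79, 381]);
translate([0, 296, 0]) cube([79, 79, 381]);
translate([1176, 0, 0]) cube([79, 79, 381]);
translate([1176, 296, 0]) cube([79, 79, 381]);


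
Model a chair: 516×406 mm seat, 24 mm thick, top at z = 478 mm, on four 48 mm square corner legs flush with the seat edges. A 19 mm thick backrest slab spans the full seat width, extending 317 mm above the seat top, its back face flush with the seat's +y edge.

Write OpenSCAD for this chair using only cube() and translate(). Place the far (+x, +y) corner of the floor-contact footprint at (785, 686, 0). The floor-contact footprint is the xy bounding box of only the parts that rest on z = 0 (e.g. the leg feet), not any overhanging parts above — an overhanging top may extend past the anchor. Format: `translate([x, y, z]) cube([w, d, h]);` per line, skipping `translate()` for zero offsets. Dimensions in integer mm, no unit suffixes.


translate([269, 280, 454]) cube([516, 406, 24]);
translate([269, 280, 0]) cube([48, 48, 454]);
translate([737, 280, 0]) cube([48, 48, 454]);
translate([269, 638, 0]) cube([48, 48, 454]);
translate([737, 638, 0]) cube([48, 48, 454]);
translate([269, 667, 478]) cube([516, 19, 317]);


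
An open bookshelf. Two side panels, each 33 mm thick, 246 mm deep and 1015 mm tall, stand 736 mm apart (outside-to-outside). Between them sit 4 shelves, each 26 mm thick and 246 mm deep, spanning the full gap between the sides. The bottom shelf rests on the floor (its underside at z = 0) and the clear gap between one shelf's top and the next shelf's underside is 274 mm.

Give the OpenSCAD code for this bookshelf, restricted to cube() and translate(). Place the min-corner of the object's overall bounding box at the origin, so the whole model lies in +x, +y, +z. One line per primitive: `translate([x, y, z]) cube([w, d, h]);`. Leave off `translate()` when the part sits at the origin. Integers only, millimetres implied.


cube([33, 246, 1015]);
translate([703, 0, 0]) cube([33, 246, 1015]);
translate([33, 0, 0]) cube([670, 246, 26]);
translate([33, 0, 300]) cube([670, 246, 26]);
translate([33, 0, 600]) cube([670, 246, 26]);
translate([33, 0, 900]) cube([670, 246, 26]);


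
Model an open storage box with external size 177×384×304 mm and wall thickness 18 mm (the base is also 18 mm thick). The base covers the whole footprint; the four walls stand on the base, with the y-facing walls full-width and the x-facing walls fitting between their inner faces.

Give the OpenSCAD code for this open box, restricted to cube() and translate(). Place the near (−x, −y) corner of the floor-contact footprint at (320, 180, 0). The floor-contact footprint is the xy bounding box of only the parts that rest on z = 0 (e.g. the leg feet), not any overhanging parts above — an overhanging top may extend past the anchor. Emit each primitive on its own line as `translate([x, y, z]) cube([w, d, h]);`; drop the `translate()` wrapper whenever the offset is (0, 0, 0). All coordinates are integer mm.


translate([320, 180, 0]) cube([177, 384, 18]);
translate([320, 180, 18]) cube([177, 18, 286]);
translate([320, 546, 18]) cube([177, 18, 286]);
translate([320, 198, 18]) cube([18, 348, 286]);
translate([479, 198, 18]) cube([18, 348, 286]);


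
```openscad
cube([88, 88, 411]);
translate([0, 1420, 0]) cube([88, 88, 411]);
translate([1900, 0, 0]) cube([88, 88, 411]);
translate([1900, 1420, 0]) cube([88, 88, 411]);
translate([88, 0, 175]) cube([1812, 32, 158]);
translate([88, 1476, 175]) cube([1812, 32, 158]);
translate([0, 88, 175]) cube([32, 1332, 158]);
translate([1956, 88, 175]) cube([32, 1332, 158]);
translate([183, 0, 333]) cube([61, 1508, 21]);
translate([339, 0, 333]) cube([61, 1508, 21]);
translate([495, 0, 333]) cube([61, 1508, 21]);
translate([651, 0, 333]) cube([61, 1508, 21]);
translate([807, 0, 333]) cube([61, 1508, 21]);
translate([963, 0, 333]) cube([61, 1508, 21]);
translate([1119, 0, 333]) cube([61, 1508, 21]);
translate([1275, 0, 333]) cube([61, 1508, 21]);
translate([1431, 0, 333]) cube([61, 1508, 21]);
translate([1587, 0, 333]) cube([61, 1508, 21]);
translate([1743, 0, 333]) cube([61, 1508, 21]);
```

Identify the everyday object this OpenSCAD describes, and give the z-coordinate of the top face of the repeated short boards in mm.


A bed frame. The slat-top height is 354 mm.

Four posts, four rails, and a row of slats — a bed frame. Slats sit on the rails at z = 175 + 158 = 333; with slat thickness 21, the top is 354 mm.


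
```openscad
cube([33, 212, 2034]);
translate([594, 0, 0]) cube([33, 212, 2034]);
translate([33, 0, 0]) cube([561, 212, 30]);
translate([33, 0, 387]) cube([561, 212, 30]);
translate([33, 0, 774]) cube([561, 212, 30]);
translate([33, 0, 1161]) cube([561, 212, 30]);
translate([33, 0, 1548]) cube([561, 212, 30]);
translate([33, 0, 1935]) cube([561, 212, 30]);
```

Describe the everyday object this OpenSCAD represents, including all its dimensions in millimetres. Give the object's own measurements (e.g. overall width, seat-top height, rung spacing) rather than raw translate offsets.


An open bookshelf. Two side panels, each 33 mm thick, 212 mm deep and 2034 mm tall, stand 627 mm apart (outside-to-outside). Between them sit 6 shelves, each 30 mm thick and 212 mm deep, spanning the full gap between the sides. The bottom shelf rests on the floor (its underside at z = 0) and the clear gap between one shelf's top and the next shelf's underside is 357 mm.


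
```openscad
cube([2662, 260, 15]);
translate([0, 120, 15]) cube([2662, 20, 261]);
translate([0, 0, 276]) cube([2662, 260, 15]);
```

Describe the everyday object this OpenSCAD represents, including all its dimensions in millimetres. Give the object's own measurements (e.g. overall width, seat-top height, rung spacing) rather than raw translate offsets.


An I-beam lying along x, 2662 mm long. Overall section height 291 mm. Two flanges 260 mm wide (y) and 15 mm thick, one on the floor and one at the top; a web 20 mm thick runs between them, centred on the flange width.


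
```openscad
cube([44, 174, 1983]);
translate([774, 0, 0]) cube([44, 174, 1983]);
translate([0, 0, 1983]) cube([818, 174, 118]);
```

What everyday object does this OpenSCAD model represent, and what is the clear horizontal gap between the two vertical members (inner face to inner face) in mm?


A door frame. The clear opening width is 730 mm.

Two 1983 mm tall posts with a header on top — a door frame. The left jamb is 44 mm wide at x = 0; the right jamb starts at x = 774. The clear opening is 774 − 44 = 730 mm.


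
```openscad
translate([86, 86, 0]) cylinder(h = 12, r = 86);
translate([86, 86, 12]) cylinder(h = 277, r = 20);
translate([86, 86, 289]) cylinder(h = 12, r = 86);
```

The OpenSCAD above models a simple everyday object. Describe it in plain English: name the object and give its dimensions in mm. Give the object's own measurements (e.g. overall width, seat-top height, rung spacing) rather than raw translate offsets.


A spool: two coaxial disc flanges of radius 86 mm and thickness 12 mm, joined by a core cylinder of radius 20 mm and height 277 mm. The lower flange rests on z = 0 and the three cylinders share a vertical axis.


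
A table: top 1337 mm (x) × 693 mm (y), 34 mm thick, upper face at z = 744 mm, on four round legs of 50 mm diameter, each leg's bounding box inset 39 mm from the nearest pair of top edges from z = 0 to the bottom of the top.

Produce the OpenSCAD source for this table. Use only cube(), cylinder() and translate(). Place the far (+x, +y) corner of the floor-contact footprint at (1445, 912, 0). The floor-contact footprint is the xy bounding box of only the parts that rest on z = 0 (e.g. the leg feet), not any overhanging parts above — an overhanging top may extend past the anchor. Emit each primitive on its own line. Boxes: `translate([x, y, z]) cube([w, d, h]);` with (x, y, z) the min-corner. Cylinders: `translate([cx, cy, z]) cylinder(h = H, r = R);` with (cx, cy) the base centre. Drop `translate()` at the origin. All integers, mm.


translate([147, 258, 710]) cube([1337, 693, 34]);
translate([211, 322, 0]) cylinder(h = 710, r = 25);
translate([1420, 322, 0]) cylinder(h = 710, r = 25);
translate([211, 887, 0]) cylinder(h = 710, r = 25);
translate([1420, 887, 0]) cylinder(h = 710, r = 25);


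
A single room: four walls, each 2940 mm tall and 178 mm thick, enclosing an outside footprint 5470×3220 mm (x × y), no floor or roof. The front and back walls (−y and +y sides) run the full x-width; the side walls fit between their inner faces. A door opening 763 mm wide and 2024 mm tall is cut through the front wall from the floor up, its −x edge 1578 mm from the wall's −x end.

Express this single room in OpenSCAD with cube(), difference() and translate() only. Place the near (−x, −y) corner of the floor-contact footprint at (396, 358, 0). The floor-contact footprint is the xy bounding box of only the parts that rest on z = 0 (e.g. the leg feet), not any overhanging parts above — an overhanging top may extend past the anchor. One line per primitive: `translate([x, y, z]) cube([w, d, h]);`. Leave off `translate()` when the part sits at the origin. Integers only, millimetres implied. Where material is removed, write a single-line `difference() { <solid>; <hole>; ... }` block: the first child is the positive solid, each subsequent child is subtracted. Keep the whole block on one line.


difference() { translate([396, 358, 0]) cube([5470, 178, 2940]); translate([1974, 358, 0]) cube([763, 178, 2024]); }
translate([396, 3400, 0]) cube([5470, 178, 2940]);
translate([396, 536, 0]) cube([178, 2864, 2940]);
translate([5688, 536, 0]) cube([178, 2864, 2940]);


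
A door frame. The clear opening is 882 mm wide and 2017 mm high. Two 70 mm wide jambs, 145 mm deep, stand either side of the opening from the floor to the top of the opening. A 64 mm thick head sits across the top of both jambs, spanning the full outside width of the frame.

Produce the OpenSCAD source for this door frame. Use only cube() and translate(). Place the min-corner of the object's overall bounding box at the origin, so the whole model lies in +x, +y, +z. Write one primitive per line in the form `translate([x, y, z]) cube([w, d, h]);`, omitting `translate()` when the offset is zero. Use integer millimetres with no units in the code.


cube([70, 145, 2017]);
translate([952, 0, 0]) cube([70, 145, 2017]);
translate([0, 0, 2017]) cube([1022, 145, 64]);


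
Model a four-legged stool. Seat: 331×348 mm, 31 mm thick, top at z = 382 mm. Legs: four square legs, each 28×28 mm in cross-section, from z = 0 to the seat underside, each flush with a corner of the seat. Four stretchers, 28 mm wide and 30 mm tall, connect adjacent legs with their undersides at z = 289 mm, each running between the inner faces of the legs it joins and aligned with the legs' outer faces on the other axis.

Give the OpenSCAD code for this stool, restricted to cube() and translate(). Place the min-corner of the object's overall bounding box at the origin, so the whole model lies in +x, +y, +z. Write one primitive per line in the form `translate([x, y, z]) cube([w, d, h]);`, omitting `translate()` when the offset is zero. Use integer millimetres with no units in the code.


translate([0, 0, 351]) cube([331, 348, 31]);
cube([28, 28, 351]);
translate([303, 0, 0]) cube([28, 28, 351]);
translate([0, 320, 0]) cube([28, 28, 351]);
translate([303, 320, 0]) cube([28, 28, 351]);
translate([28, 0, 289]) cube([275, 28, 30]);
translate([28, 320, 289]) cube([275, 28, 30]);
translate([0, 28, 289]) cube([28, 292, 30]);
translate([303, 28, 289]) cube([28, 292, 30]);


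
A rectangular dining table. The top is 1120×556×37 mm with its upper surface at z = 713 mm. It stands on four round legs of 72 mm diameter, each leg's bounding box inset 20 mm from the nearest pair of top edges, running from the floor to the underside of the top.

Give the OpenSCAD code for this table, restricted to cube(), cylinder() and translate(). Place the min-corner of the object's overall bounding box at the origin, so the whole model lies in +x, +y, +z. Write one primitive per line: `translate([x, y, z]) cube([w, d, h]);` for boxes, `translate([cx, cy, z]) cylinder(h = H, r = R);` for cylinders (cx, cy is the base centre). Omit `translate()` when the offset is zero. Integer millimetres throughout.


translate([0, 0, 676]) cube([1120, 556, 37]);
translate([56, 56, 0]) cylinder(h = 676, r = 36);
translate([1064, 56, 0]) cylinder(h = 676, r = 36);
translate([56, 500, 0]) cylinder(h = 676, r = 36);
translate([1064, 500, 0]) cylinder(h = 676, r = 36);


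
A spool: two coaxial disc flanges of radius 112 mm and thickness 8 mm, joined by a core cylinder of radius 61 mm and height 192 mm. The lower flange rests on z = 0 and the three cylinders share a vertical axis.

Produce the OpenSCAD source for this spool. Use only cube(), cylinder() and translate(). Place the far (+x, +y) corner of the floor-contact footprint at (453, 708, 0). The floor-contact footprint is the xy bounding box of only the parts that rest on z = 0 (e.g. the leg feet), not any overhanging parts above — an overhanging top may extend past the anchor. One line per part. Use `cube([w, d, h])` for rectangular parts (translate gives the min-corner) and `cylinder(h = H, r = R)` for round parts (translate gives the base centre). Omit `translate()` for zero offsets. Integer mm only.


translate([341, 596, 0]) cylinder(h = 8, r = 112);
translate([341, 596, 8]) cylinder(h = 192, r = 61);
translate([341, 596, 200]) cylinder(h = 8, r = 112);


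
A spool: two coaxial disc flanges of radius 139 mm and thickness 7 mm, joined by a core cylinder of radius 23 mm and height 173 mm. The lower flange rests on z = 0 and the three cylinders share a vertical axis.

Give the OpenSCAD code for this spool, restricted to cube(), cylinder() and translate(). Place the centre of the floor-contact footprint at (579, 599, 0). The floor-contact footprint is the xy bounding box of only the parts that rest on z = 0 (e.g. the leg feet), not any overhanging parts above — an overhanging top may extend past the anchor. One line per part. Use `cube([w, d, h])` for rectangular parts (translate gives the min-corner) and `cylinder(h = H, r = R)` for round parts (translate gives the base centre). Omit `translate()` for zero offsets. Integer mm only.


translate([579, 599, 0]) cylinder(h = 7, r = 139);
translate([579, 599, 7]) cylinder(h = 173, r = 23);
translate([579, 599, 180]) cylinder(h = 7, r = 139);


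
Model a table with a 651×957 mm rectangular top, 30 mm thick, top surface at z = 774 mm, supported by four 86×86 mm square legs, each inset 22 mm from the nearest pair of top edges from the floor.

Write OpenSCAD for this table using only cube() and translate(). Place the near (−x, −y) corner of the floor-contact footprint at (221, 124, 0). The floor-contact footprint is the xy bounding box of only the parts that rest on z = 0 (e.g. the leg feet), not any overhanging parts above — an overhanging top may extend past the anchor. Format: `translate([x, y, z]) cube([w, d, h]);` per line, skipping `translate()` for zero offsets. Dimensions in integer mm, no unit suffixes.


translate([199, 102, 744]) cube([651, 957, 30]);
translate([221, 124, 0]) cube([86, 86, 744]);
translate([742, 124, 0]) cube([86, 86, 744]);
translate([221, 951, 0]) cube([86, 86, 744]);
translate([742, 951, 0]) cube([86, 86, 744]);


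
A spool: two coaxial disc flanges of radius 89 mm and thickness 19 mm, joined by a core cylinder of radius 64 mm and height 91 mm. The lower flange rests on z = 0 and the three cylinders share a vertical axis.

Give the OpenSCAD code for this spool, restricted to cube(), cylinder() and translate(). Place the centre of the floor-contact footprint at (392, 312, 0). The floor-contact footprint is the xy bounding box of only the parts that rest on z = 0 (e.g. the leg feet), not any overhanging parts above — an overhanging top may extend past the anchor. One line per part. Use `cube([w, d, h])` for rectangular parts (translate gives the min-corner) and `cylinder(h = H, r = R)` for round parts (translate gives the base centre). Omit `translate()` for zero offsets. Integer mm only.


translate([392, 312, 0]) cylinder(h = 19, r = 89);
translate([392, 312, 19]) cylinder(h = 91, r = 64);
translate([392, 312, 110]) cylinder(h = 19, r = 89);


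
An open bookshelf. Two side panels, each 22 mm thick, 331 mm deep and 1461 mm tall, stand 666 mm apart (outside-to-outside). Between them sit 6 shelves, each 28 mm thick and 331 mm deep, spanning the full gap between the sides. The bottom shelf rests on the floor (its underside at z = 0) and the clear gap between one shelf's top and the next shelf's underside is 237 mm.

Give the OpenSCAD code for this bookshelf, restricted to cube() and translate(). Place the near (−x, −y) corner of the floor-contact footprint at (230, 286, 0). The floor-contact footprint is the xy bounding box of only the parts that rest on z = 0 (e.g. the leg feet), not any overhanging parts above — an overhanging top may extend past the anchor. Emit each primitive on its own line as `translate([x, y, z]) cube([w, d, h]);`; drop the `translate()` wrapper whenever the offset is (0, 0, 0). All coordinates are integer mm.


translate([230, 286, 0]) cube([22, 331, 1461]);
translate([874, 286, 0]) cube([22, 331, 1461]);
translate([252, 286, 0]) cube([622, 331, 28]);
translate([252, 286, 265]) cube([622, 331, 28]);
translate([252, 286, 530]) cube([622, 331, 28]);
translate([252, 286, 795]) cube([622, 331, 28]);
translate([252, 286, 1060]) cube([622, 331, 28]);
translate([252, 286, 1325]) cube([622, 331, 28]);


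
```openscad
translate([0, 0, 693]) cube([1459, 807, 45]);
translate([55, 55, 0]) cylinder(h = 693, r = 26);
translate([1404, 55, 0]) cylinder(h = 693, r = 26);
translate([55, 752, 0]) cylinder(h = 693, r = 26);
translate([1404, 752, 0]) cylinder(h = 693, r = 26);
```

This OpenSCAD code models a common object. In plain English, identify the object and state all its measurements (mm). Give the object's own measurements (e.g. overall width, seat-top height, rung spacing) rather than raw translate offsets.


A table: top 1459 mm (x) × 807 mm (y), 45 mm thick, upper face at z = 738 mm, on four round legs of 52 mm diameter, each leg's bounding box inset 29 mm from the nearest pair of top edges from z = 0 to the bottom of the top.


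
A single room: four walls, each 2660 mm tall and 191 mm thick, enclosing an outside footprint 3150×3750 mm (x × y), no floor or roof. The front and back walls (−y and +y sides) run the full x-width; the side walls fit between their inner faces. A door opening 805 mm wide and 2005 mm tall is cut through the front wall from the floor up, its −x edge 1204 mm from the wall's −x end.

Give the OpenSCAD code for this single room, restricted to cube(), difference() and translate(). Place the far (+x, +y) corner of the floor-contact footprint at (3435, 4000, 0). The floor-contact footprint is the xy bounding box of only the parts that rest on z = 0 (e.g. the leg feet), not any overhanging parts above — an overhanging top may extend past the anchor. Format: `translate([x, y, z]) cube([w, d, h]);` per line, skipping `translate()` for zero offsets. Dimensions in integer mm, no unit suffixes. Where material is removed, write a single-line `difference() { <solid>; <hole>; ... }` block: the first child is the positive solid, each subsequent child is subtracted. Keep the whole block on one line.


difference() { translate([285, 250, 0]) cube([3150, 191, 2660]); translate([1489, 250, 0]) cube([805, 191, 2005]); }
translate([285, 3809, 0]) cube([3150, 191, 2660]);
translate([285, 441, 0]) cube([191, 3368, 2660]);
translate([3244, 441, 0]) cube([191, 3368, 2660]);


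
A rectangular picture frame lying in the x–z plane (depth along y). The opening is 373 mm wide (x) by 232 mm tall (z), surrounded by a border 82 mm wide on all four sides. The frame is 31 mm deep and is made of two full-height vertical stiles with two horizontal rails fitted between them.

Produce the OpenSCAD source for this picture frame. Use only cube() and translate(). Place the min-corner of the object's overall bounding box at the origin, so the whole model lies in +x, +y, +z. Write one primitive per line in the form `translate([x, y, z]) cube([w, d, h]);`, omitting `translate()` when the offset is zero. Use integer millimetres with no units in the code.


cube([82, 31, 396]);
translate([455, 0, 0]) cube([82, 31, 396]);
translate([82, 0, 0]) cube([373, 31, 82]);
translate([82, 0, 314]) cube([373, 31, 82]);


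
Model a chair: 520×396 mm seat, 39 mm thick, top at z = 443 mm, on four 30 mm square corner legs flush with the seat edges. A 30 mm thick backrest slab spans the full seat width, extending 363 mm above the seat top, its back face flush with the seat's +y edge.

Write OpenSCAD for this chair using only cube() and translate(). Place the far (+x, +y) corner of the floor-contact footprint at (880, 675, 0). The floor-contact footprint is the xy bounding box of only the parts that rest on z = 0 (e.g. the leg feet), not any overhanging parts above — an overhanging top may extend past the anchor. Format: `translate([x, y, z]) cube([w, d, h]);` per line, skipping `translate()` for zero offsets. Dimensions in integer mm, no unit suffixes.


translate([360, 279, 404]) cube([520, 396, 39]);
translate([360, 279, 0]) cube([30, 30, 404]);
translate([850, 279, 0]) cube([30, 30, 404]);
translate([360, 645, 0]) cube([30, 30, 404]);
translate([850, 645, 0]) cube([30, 30, 404]);
translate([360, 645, 443]) cube([520, 30, 363]);


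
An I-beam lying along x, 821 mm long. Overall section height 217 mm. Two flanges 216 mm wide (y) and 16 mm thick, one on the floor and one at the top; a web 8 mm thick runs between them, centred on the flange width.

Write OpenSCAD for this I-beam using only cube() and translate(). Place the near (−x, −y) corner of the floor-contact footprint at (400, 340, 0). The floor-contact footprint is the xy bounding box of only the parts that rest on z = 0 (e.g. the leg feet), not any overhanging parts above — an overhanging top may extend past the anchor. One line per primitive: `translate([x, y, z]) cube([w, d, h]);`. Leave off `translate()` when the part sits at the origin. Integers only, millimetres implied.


translate([400, 340, 0]) cube([821, 216, 16]);
translate([400, 444, 16]) cube([821, 8, 185]);
translate([400, 340, 201]) cube([821, 216, 16]);


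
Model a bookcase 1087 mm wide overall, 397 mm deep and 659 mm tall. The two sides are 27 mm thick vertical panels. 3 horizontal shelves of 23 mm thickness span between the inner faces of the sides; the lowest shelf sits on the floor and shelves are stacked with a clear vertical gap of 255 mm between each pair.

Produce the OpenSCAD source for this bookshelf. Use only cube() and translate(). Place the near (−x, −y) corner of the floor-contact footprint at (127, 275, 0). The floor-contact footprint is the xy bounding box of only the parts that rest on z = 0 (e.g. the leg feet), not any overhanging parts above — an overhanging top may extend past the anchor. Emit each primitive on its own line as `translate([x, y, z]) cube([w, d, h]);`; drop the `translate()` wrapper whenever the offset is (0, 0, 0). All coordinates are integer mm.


translate([127, 275, 0]) cube([27, 397, 659]);
translate([1187, 275, 0]) cube([27, 397, 659]);
translate([154, 275, 0]) cube([1033, 397, 23]);
translate([154, 275, 278]) cube([1033, 397, 23]);
translate([154, 275, 556]) cube([1033, 397, 23]);


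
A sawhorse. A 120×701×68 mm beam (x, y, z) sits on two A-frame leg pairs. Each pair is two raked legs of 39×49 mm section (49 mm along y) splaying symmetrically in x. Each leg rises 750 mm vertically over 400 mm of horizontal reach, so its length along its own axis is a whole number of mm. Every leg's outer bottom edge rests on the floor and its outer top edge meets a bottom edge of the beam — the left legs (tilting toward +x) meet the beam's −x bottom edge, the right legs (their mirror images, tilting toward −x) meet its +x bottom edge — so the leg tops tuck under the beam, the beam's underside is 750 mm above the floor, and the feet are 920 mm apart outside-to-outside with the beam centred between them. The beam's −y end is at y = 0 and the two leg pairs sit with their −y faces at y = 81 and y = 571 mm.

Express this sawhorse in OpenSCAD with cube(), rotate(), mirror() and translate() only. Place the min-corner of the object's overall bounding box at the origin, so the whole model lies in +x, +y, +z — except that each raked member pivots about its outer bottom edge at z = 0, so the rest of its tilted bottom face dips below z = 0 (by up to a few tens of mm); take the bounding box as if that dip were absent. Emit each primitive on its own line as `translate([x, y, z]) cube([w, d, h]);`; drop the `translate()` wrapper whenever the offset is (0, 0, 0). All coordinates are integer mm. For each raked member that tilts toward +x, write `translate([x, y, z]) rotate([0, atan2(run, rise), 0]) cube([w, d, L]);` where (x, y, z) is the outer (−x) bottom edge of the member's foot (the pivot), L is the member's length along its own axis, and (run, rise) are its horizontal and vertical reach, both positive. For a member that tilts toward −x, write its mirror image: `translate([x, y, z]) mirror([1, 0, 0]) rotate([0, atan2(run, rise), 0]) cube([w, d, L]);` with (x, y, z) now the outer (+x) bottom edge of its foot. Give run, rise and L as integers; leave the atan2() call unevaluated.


translate([400, 0, 750]) cube([120, 701, 68]);
translate([0, 81, 0]) rotate([0, atan2(400, 750), 0]) cube([39, 49, 850]);
translate([920, 81, 0]) mirror([1, 0, 0]) rotate([0, atan2(400, 750), 0]) cube([39, 49, 850]);
translate([0, 571, 0]) rotate([0, atan2(400, 750), 0]) cube([39, 49, 850]);
translate([920, 571, 0]) mirror([1, 0, 0]) rotate([0, atan2(400, 750), 0]) cube([39, 49, 850]);


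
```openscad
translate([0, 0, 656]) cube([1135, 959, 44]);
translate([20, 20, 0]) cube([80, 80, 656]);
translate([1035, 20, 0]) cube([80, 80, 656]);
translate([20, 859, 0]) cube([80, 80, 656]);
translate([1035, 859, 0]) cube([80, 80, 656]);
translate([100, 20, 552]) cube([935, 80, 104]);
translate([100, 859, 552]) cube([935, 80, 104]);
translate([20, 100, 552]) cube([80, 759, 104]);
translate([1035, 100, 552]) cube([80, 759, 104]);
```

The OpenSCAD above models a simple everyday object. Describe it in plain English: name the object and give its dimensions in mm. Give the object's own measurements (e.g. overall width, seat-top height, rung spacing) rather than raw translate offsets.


A table: top 1135 mm (x) × 959 mm (y), 44 mm thick, upper face at z = 700 mm, on four 80×80 mm square legs, each inset 20 mm from the nearest pair of top edges from z = 0 to the bottom of the top. Four apron rails, 80 mm thick and 104 mm tall, run between adjacent legs with their top edges flush with the underside of the top and their outer faces flush with the legs' outer faces.


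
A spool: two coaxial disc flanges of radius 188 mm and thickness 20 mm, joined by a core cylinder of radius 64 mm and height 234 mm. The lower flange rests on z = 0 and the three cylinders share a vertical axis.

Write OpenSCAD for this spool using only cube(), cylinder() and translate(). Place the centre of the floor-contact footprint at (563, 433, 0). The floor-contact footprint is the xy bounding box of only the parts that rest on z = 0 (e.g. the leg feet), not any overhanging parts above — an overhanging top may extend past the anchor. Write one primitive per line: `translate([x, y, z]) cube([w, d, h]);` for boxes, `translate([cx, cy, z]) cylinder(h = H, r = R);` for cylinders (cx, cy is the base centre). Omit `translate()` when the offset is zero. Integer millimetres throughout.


translate([563, 433, 0]) cylinder(h = 20, r = 188);
translate([563, 433, 20]) cylinder(h = 234, r = 64);
translate([563, 433, 254]) cylinder(h = 20, r = 188);
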